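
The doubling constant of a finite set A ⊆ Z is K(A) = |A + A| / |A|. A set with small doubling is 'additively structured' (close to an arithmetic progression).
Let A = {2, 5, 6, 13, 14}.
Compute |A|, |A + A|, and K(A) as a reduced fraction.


|A| = 5.
Compute A + A by enumerating all 25 pairs.
A + A = {4, 7, 8, 10, 11, 12, 15, 16, 18, 19, 20, 26, 27, 28}, so |A + A| = 14.
K = |A + A| / |A| = 14/5 (already in lowest terms) ≈ 2.8000.
Reference: AP of size 5 gives K = 9/5 ≈ 1.8000; a fully generic set of size 5 gives K ≈ 3.0000.

|A| = 5, |A + A| = 14, K = 14/5.


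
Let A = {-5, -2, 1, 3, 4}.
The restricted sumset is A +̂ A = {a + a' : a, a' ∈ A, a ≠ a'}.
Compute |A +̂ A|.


Restricted sumset: A +̂ A = {a + a' : a ∈ A, a' ∈ A, a ≠ a'}.
Equivalently, take A + A and drop any sum 2a that is achievable ONLY as a + a for a ∈ A (i.e. sums representable only with equal summands).
Enumerate pairs (a, a') with a < a' (symmetric, so each unordered pair gives one sum; this covers all a ≠ a'):
  -5 + -2 = -7
  -5 + 1 = -4
  -5 + 3 = -2
  -5 + 4 = -1
  -2 + 1 = -1
  -2 + 3 = 1
  -2 + 4 = 2
  1 + 3 = 4
  1 + 4 = 5
  3 + 4 = 7
Collected distinct sums: {-7, -4, -2, -1, 1, 2, 4, 5, 7}
|A +̂ A| = 9
(Reference bound: |A +̂ A| ≥ 2|A| - 3 for |A| ≥ 2, with |A| = 5 giving ≥ 7.)

|A +̂ A| = 9


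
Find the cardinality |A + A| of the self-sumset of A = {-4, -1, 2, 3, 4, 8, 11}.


A + A = {a + a' : a, a' ∈ A}; |A| = 7.
General bounds: 2|A| - 1 ≤ |A + A| ≤ |A|(|A|+1)/2, i.e. 13 ≤ |A + A| ≤ 28.
Lower bound 2|A|-1 is attained iff A is an arithmetic progression.
Enumerate sums a + a' for a ≤ a' (symmetric, so this suffices):
a = -4: -4+-4=-8, -4+-1=-5, -4+2=-2, -4+3=-1, -4+4=0, -4+8=4, -4+11=7
a = -1: -1+-1=-2, -1+2=1, -1+3=2, -1+4=3, -1+8=7, -1+11=10
a = 2: 2+2=4, 2+3=5, 2+4=6, 2+8=10, 2+11=13
a = 3: 3+3=6, 3+4=7, 3+8=11, 3+11=14
a = 4: 4+4=8, 4+8=12, 4+11=15
a = 8: 8+8=16, 8+11=19
a = 11: 11+11=22
Distinct sums: {-8, -5, -2, -1, 0, 1, 2, 3, 4, 5, 6, 7, 8, 10, 11, 12, 13, 14, 15, 16, 19, 22}
|A + A| = 22

|A + A| = 22


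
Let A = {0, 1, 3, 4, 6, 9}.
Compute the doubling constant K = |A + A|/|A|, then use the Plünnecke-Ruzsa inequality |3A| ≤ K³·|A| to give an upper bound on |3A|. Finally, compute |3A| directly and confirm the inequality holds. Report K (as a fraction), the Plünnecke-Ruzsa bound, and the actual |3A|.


|A| = 6.
Step 1: Compute A + A by enumerating all 36 pairs.
A + A = {0, 1, 2, 3, 4, 5, 6, 7, 8, 9, 10, 12, 13, 15, 18}, so |A + A| = 15.
Step 2: Doubling constant K = |A + A|/|A| = 15/6 = 15/6 ≈ 2.5000.
Step 3: Plünnecke-Ruzsa gives |3A| ≤ K³·|A| = (2.5000)³ · 6 ≈ 93.7500.
Step 4: Compute 3A = A + A + A directly by enumerating all triples (a,b,c) ∈ A³; |3A| = 24.
Step 5: Check 24 ≤ 93.7500? Yes ✓.

K = 15/6, Plünnecke-Ruzsa bound K³|A| ≈ 93.7500, |3A| = 24, inequality holds.


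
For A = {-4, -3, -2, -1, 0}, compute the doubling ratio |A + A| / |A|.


|A| = 5.
Compute A + A by enumerating all 25 pairs.
A + A = {-8, -7, -6, -5, -4, -3, -2, -1, 0}, so |A + A| = 9.
K = |A + A| / |A| = 9/5 (already in lowest terms) ≈ 1.8000.
Reference: AP of size 5 gives K = 9/5 ≈ 1.8000; a fully generic set of size 5 gives K ≈ 3.0000.

|A| = 5, |A + A| = 9, K = 9/5.


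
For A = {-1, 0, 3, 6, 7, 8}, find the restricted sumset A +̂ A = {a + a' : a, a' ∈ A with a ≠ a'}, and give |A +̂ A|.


Restricted sumset: A +̂ A = {a + a' : a ∈ A, a' ∈ A, a ≠ a'}.
Equivalently, take A + A and drop any sum 2a that is achievable ONLY as a + a for a ∈ A (i.e. sums representable only with equal summands).
Enumerate pairs (a, a') with a < a' (symmetric, so each unordered pair gives one sum; this covers all a ≠ a'):
  -1 + 0 = -1
  -1 + 3 = 2
  -1 + 6 = 5
  -1 + 7 = 6
  -1 + 8 = 7
  0 + 3 = 3
  0 + 6 = 6
  0 + 7 = 7
  0 + 8 = 8
  3 + 6 = 9
  3 + 7 = 10
  3 + 8 = 11
  6 + 7 = 13
  6 + 8 = 14
  7 + 8 = 15
Collected distinct sums: {-1, 2, 3, 5, 6, 7, 8, 9, 10, 11, 13, 14, 15}
|A +̂ A| = 13
(Reference bound: |A +̂ A| ≥ 2|A| - 3 for |A| ≥ 2, with |A| = 6 giving ≥ 9.)

|A +̂ A| = 13


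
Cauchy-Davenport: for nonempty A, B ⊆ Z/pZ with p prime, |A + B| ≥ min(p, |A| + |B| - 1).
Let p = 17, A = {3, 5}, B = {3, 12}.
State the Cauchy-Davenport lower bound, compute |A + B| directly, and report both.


Cauchy-Davenport: |A + B| ≥ min(p, |A| + |B| - 1) for A, B nonempty in Z/pZ.
|A| = 2, |B| = 2, p = 17.
CD lower bound = min(17, 2 + 2 - 1) = min(17, 3) = 3.
Compute A + B mod 17 directly:
a = 3: 3+3=6, 3+12=15
a = 5: 5+3=8, 5+12=0
A + B = {0, 6, 8, 15}, so |A + B| = 4.
Verify: 4 ≥ 3? Yes ✓.

CD lower bound = 3, actual |A + B| = 4.


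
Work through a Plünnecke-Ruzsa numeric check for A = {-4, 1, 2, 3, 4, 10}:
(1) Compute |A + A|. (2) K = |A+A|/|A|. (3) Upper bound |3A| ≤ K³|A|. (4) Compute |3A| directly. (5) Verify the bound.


|A| = 6.
Step 1: Compute A + A by enumerating all 36 pairs.
A + A = {-8, -3, -2, -1, 0, 2, 3, 4, 5, 6, 7, 8, 11, 12, 13, 14, 20}, so |A + A| = 17.
Step 2: Doubling constant K = |A + A|/|A| = 17/6 = 17/6 ≈ 2.8333.
Step 3: Plünnecke-Ruzsa gives |3A| ≤ K³·|A| = (2.8333)³ · 6 ≈ 136.4722.
Step 4: Compute 3A = A + A + A directly by enumerating all triples (a,b,c) ∈ A³; |3A| = 31.
Step 5: Check 31 ≤ 136.4722? Yes ✓.

K = 17/6, Plünnecke-Ruzsa bound K³|A| ≈ 136.4722, |3A| = 31, inequality holds.


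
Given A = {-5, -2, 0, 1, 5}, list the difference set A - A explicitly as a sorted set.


A - A = {a - a' : a, a' ∈ A}.
Compute a - a' for each ordered pair (a, a'):
a = -5: -5--5=0, -5--2=-3, -5-0=-5, -5-1=-6, -5-5=-10
a = -2: -2--5=3, -2--2=0, -2-0=-2, -2-1=-3, -2-5=-7
a = 0: 0--5=5, 0--2=2, 0-0=0, 0-1=-1, 0-5=-5
a = 1: 1--5=6, 1--2=3, 1-0=1, 1-1=0, 1-5=-4
a = 5: 5--5=10, 5--2=7, 5-0=5, 5-1=4, 5-5=0
Collecting distinct values (and noting 0 appears from a-a):
A - A = {-10, -7, -6, -5, -4, -3, -2, -1, 0, 1, 2, 3, 4, 5, 6, 7, 10}
|A - A| = 17

A - A = {-10, -7, -6, -5, -4, -3, -2, -1, 0, 1, 2, 3, 4, 5, 6, 7, 10}


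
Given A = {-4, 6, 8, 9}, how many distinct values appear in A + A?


A + A = {a + a' : a, a' ∈ A}; |A| = 4.
General bounds: 2|A| - 1 ≤ |A + A| ≤ |A|(|A|+1)/2, i.e. 7 ≤ |A + A| ≤ 10.
Lower bound 2|A|-1 is attained iff A is an arithmetic progression.
Enumerate sums a + a' for a ≤ a' (symmetric, so this suffices):
a = -4: -4+-4=-8, -4+6=2, -4+8=4, -4+9=5
a = 6: 6+6=12, 6+8=14, 6+9=15
a = 8: 8+8=16, 8+9=17
a = 9: 9+9=18
Distinct sums: {-8, 2, 4, 5, 12, 14, 15, 16, 17, 18}
|A + A| = 10

|A + A| = 10


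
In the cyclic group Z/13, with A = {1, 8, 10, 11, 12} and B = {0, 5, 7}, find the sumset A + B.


Work in Z/13Z: reduce every sum a + b modulo 13.
Enumerate all 15 pairs:
a = 1: 1+0=1, 1+5=6, 1+7=8
a = 8: 8+0=8, 8+5=0, 8+7=2
a = 10: 10+0=10, 10+5=2, 10+7=4
a = 11: 11+0=11, 11+5=3, 11+7=5
a = 12: 12+0=12, 12+5=4, 12+7=6
Distinct residues collected: {0, 1, 2, 3, 4, 5, 6, 8, 10, 11, 12}
|A + B| = 11 (out of 13 total residues).

A + B = {0, 1, 2, 3, 4, 5, 6, 8, 10, 11, 12}


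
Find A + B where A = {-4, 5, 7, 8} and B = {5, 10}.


A + B = {a + b : a ∈ A, b ∈ B}.
Enumerate all |A|·|B| = 4·2 = 8 pairs (a, b) and collect distinct sums.
a = -4: -4+5=1, -4+10=6
a = 5: 5+5=10, 5+10=15
a = 7: 7+5=12, 7+10=17
a = 8: 8+5=13, 8+10=18
Collecting distinct sums: A + B = {1, 6, 10, 12, 13, 15, 17, 18}
|A + B| = 8

A + B = {1, 6, 10, 12, 13, 15, 17, 18}


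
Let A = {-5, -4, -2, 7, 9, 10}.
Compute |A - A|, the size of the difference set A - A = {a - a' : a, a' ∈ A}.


A - A = {a - a' : a, a' ∈ A}; |A| = 6.
Bounds: 2|A|-1 ≤ |A - A| ≤ |A|² - |A| + 1, i.e. 11 ≤ |A - A| ≤ 31.
Note: 0 ∈ A - A always (from a - a). The set is symmetric: if d ∈ A - A then -d ∈ A - A.
Enumerate nonzero differences d = a - a' with a > a' (then include -d):
Positive differences: {1, 2, 3, 9, 11, 12, 13, 14, 15}
Full difference set: {0} ∪ (positive diffs) ∪ (negative diffs).
|A - A| = 1 + 2·9 = 19 (matches direct enumeration: 19).

|A - A| = 19


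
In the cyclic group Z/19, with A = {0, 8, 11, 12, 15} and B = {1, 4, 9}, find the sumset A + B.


Work in Z/19Z: reduce every sum a + b modulo 19.
Enumerate all 15 pairs:
a = 0: 0+1=1, 0+4=4, 0+9=9
a = 8: 8+1=9, 8+4=12, 8+9=17
a = 11: 11+1=12, 11+4=15, 11+9=1
a = 12: 12+1=13, 12+4=16, 12+9=2
a = 15: 15+1=16, 15+4=0, 15+9=5
Distinct residues collected: {0, 1, 2, 4, 5, 9, 12, 13, 15, 16, 17}
|A + B| = 11 (out of 19 total residues).

A + B = {0, 1, 2, 4, 5, 9, 12, 13, 15, 16, 17}


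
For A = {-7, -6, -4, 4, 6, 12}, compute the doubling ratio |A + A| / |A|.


|A| = 6.
Compute A + A by enumerating all 36 pairs.
A + A = {-14, -13, -12, -11, -10, -8, -3, -2, -1, 0, 2, 5, 6, 8, 10, 12, 16, 18, 24}, so |A + A| = 19.
K = |A + A| / |A| = 19/6 (already in lowest terms) ≈ 3.1667.
Reference: AP of size 6 gives K = 11/6 ≈ 1.8333; a fully generic set of size 6 gives K ≈ 3.5000.

|A| = 6, |A + A| = 19, K = 19/6.


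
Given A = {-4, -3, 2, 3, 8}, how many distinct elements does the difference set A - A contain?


A - A = {a - a' : a, a' ∈ A}; |A| = 5.
Bounds: 2|A|-1 ≤ |A - A| ≤ |A|² - |A| + 1, i.e. 9 ≤ |A - A| ≤ 21.
Note: 0 ∈ A - A always (from a - a). The set is symmetric: if d ∈ A - A then -d ∈ A - A.
Enumerate nonzero differences d = a - a' with a > a' (then include -d):
Positive differences: {1, 5, 6, 7, 11, 12}
Full difference set: {0} ∪ (positive diffs) ∪ (negative diffs).
|A - A| = 1 + 2·6 = 13 (matches direct enumeration: 13).

|A - A| = 13


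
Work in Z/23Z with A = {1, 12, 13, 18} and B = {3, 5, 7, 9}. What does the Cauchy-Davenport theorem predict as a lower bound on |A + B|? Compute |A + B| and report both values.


Cauchy-Davenport: |A + B| ≥ min(p, |A| + |B| - 1) for A, B nonempty in Z/pZ.
|A| = 4, |B| = 4, p = 23.
CD lower bound = min(23, 4 + 4 - 1) = min(23, 7) = 7.
Compute A + B mod 23 directly:
a = 1: 1+3=4, 1+5=6, 1+7=8, 1+9=10
a = 12: 12+3=15, 12+5=17, 12+7=19, 12+9=21
a = 13: 13+3=16, 13+5=18, 13+7=20, 13+9=22
a = 18: 18+3=21, 18+5=0, 18+7=2, 18+9=4
A + B = {0, 2, 4, 6, 8, 10, 15, 16, 17, 18, 19, 20, 21, 22}, so |A + B| = 14.
Verify: 14 ≥ 7? Yes ✓.

CD lower bound = 7, actual |A + B| = 14.


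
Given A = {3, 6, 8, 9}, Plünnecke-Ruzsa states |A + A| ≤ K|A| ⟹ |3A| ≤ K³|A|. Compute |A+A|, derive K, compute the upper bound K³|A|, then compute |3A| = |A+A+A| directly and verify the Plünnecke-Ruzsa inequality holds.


|A| = 4.
Step 1: Compute A + A by enumerating all 16 pairs.
A + A = {6, 9, 11, 12, 14, 15, 16, 17, 18}, so |A + A| = 9.
Step 2: Doubling constant K = |A + A|/|A| = 9/4 = 9/4 ≈ 2.2500.
Step 3: Plünnecke-Ruzsa gives |3A| ≤ K³·|A| = (2.2500)³ · 4 ≈ 45.5625.
Step 4: Compute 3A = A + A + A directly by enumerating all triples (a,b,c) ∈ A³; |3A| = 15.
Step 5: Check 15 ≤ 45.5625? Yes ✓.

K = 9/4, Plünnecke-Ruzsa bound K³|A| ≈ 45.5625, |3A| = 15, inequality holds.


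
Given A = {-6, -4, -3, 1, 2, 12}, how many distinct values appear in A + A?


A + A = {a + a' : a, a' ∈ A}; |A| = 6.
General bounds: 2|A| - 1 ≤ |A + A| ≤ |A|(|A|+1)/2, i.e. 11 ≤ |A + A| ≤ 21.
Lower bound 2|A|-1 is attained iff A is an arithmetic progression.
Enumerate sums a + a' for a ≤ a' (symmetric, so this suffices):
a = -6: -6+-6=-12, -6+-4=-10, -6+-3=-9, -6+1=-5, -6+2=-4, -6+12=6
a = -4: -4+-4=-8, -4+-3=-7, -4+1=-3, -4+2=-2, -4+12=8
a = -3: -3+-3=-6, -3+1=-2, -3+2=-1, -3+12=9
a = 1: 1+1=2, 1+2=3, 1+12=13
a = 2: 2+2=4, 2+12=14
a = 12: 12+12=24
Distinct sums: {-12, -10, -9, -8, -7, -6, -5, -4, -3, -2, -1, 2, 3, 4, 6, 8, 9, 13, 14, 24}
|A + A| = 20

|A + A| = 20


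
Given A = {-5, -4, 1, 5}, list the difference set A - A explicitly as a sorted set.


A - A = {a - a' : a, a' ∈ A}.
Compute a - a' for each ordered pair (a, a'):
a = -5: -5--5=0, -5--4=-1, -5-1=-6, -5-5=-10
a = -4: -4--5=1, -4--4=0, -4-1=-5, -4-5=-9
a = 1: 1--5=6, 1--4=5, 1-1=0, 1-5=-4
a = 5: 5--5=10, 5--4=9, 5-1=4, 5-5=0
Collecting distinct values (and noting 0 appears from a-a):
A - A = {-10, -9, -6, -5, -4, -1, 0, 1, 4, 5, 6, 9, 10}
|A - A| = 13

A - A = {-10, -9, -6, -5, -4, -1, 0, 1, 4, 5, 6, 9, 10}


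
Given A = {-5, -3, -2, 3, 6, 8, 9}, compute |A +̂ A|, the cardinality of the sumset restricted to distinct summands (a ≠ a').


Restricted sumset: A +̂ A = {a + a' : a ∈ A, a' ∈ A, a ≠ a'}.
Equivalently, take A + A and drop any sum 2a that is achievable ONLY as a + a for a ∈ A (i.e. sums representable only with equal summands).
Enumerate pairs (a, a') with a < a' (symmetric, so each unordered pair gives one sum; this covers all a ≠ a'):
  -5 + -3 = -8
  -5 + -2 = -7
  -5 + 3 = -2
  -5 + 6 = 1
  -5 + 8 = 3
  -5 + 9 = 4
  -3 + -2 = -5
  -3 + 3 = 0
  -3 + 6 = 3
  -3 + 8 = 5
  -3 + 9 = 6
  -2 + 3 = 1
  -2 + 6 = 4
  -2 + 8 = 6
  -2 + 9 = 7
  3 + 6 = 9
  3 + 8 = 11
  3 + 9 = 12
  6 + 8 = 14
  6 + 9 = 15
  8 + 9 = 17
Collected distinct sums: {-8, -7, -5, -2, 0, 1, 3, 4, 5, 6, 7, 9, 11, 12, 14, 15, 17}
|A +̂ A| = 17
(Reference bound: |A +̂ A| ≥ 2|A| - 3 for |A| ≥ 2, with |A| = 7 giving ≥ 11.)

|A +̂ A| = 17


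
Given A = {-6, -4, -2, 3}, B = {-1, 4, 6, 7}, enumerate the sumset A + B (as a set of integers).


A + B = {a + b : a ∈ A, b ∈ B}.
Enumerate all |A|·|B| = 4·4 = 16 pairs (a, b) and collect distinct sums.
a = -6: -6+-1=-7, -6+4=-2, -6+6=0, -6+7=1
a = -4: -4+-1=-5, -4+4=0, -4+6=2, -4+7=3
a = -2: -2+-1=-3, -2+4=2, -2+6=4, -2+7=5
a = 3: 3+-1=2, 3+4=7, 3+6=9, 3+7=10
Collecting distinct sums: A + B = {-7, -5, -3, -2, 0, 1, 2, 3, 4, 5, 7, 9, 10}
|A + B| = 13

A + B = {-7, -5, -3, -2, 0, 1, 2, 3, 4, 5, 7, 9, 10}


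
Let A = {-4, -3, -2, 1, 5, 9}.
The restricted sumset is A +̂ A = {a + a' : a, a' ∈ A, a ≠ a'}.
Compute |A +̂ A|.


Restricted sumset: A +̂ A = {a + a' : a ∈ A, a' ∈ A, a ≠ a'}.
Equivalently, take A + A and drop any sum 2a that is achievable ONLY as a + a for a ∈ A (i.e. sums representable only with equal summands).
Enumerate pairs (a, a') with a < a' (symmetric, so each unordered pair gives one sum; this covers all a ≠ a'):
  -4 + -3 = -7
  -4 + -2 = -6
  -4 + 1 = -3
  -4 + 5 = 1
  -4 + 9 = 5
  -3 + -2 = -5
  -3 + 1 = -2
  -3 + 5 = 2
  -3 + 9 = 6
  -2 + 1 = -1
  -2 + 5 = 3
  -2 + 9 = 7
  1 + 5 = 6
  1 + 9 = 10
  5 + 9 = 14
Collected distinct sums: {-7, -6, -5, -3, -2, -1, 1, 2, 3, 5, 6, 7, 10, 14}
|A +̂ A| = 14
(Reference bound: |A +̂ A| ≥ 2|A| - 3 for |A| ≥ 2, with |A| = 6 giving ≥ 9.)

|A +̂ A| = 14


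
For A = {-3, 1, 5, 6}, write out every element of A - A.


A - A = {a - a' : a, a' ∈ A}.
Compute a - a' for each ordered pair (a, a'):
a = -3: -3--3=0, -3-1=-4, -3-5=-8, -3-6=-9
a = 1: 1--3=4, 1-1=0, 1-5=-4, 1-6=-5
a = 5: 5--3=8, 5-1=4, 5-5=0, 5-6=-1
a = 6: 6--3=9, 6-1=5, 6-5=1, 6-6=0
Collecting distinct values (and noting 0 appears from a-a):
A - A = {-9, -8, -5, -4, -1, 0, 1, 4, 5, 8, 9}
|A - A| = 11

A - A = {-9, -8, -5, -4, -1, 0, 1, 4, 5, 8, 9}


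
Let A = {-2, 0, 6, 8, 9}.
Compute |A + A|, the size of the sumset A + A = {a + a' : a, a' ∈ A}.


A + A = {a + a' : a, a' ∈ A}; |A| = 5.
General bounds: 2|A| - 1 ≤ |A + A| ≤ |A|(|A|+1)/2, i.e. 9 ≤ |A + A| ≤ 15.
Lower bound 2|A|-1 is attained iff A is an arithmetic progression.
Enumerate sums a + a' for a ≤ a' (symmetric, so this suffices):
a = -2: -2+-2=-4, -2+0=-2, -2+6=4, -2+8=6, -2+9=7
a = 0: 0+0=0, 0+6=6, 0+8=8, 0+9=9
a = 6: 6+6=12, 6+8=14, 6+9=15
a = 8: 8+8=16, 8+9=17
a = 9: 9+9=18
Distinct sums: {-4, -2, 0, 4, 6, 7, 8, 9, 12, 14, 15, 16, 17, 18}
|A + A| = 14

|A + A| = 14


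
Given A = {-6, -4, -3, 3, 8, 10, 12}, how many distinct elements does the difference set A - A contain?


A - A = {a - a' : a, a' ∈ A}; |A| = 7.
Bounds: 2|A|-1 ≤ |A - A| ≤ |A|² - |A| + 1, i.e. 13 ≤ |A - A| ≤ 43.
Note: 0 ∈ A - A always (from a - a). The set is symmetric: if d ∈ A - A then -d ∈ A - A.
Enumerate nonzero differences d = a - a' with a > a' (then include -d):
Positive differences: {1, 2, 3, 4, 5, 6, 7, 9, 11, 12, 13, 14, 15, 16, 18}
Full difference set: {0} ∪ (positive diffs) ∪ (negative diffs).
|A - A| = 1 + 2·15 = 31 (matches direct enumeration: 31).

|A - A| = 31


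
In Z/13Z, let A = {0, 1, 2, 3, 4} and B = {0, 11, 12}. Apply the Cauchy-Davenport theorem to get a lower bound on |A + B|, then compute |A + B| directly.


Cauchy-Davenport: |A + B| ≥ min(p, |A| + |B| - 1) for A, B nonempty in Z/pZ.
|A| = 5, |B| = 3, p = 13.
CD lower bound = min(13, 5 + 3 - 1) = min(13, 7) = 7.
Compute A + B mod 13 directly:
a = 0: 0+0=0, 0+11=11, 0+12=12
a = 1: 1+0=1, 1+11=12, 1+12=0
a = 2: 2+0=2, 2+11=0, 2+12=1
a = 3: 3+0=3, 3+11=1, 3+12=2
a = 4: 4+0=4, 4+11=2, 4+12=3
A + B = {0, 1, 2, 3, 4, 11, 12}, so |A + B| = 7.
Verify: 7 ≥ 7? Yes ✓.

CD lower bound = 7, actual |A + B| = 7.


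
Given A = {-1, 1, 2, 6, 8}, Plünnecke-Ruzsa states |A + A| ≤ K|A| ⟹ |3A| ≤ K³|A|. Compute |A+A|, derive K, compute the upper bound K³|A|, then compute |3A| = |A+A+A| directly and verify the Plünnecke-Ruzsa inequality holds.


|A| = 5.
Step 1: Compute A + A by enumerating all 25 pairs.
A + A = {-2, 0, 1, 2, 3, 4, 5, 7, 8, 9, 10, 12, 14, 16}, so |A + A| = 14.
Step 2: Doubling constant K = |A + A|/|A| = 14/5 = 14/5 ≈ 2.8000.
Step 3: Plünnecke-Ruzsa gives |3A| ≤ K³·|A| = (2.8000)³ · 5 ≈ 109.7600.
Step 4: Compute 3A = A + A + A directly by enumerating all triples (a,b,c) ∈ A³; |3A| = 24.
Step 5: Check 24 ≤ 109.7600? Yes ✓.

K = 14/5, Plünnecke-Ruzsa bound K³|A| ≈ 109.7600, |3A| = 24, inequality holds.


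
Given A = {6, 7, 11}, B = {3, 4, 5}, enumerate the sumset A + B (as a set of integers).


A + B = {a + b : a ∈ A, b ∈ B}.
Enumerate all |A|·|B| = 3·3 = 9 pairs (a, b) and collect distinct sums.
a = 6: 6+3=9, 6+4=10, 6+5=11
a = 7: 7+3=10, 7+4=11, 7+5=12
a = 11: 11+3=14, 11+4=15, 11+5=16
Collecting distinct sums: A + B = {9, 10, 11, 12, 14, 15, 16}
|A + B| = 7

A + B = {9, 10, 11, 12, 14, 15, 16}


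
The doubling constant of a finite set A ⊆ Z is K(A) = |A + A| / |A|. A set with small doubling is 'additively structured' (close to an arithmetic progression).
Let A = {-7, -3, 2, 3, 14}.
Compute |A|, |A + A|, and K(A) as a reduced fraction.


|A| = 5.
Compute A + A by enumerating all 25 pairs.
A + A = {-14, -10, -6, -5, -4, -1, 0, 4, 5, 6, 7, 11, 16, 17, 28}, so |A + A| = 15.
K = |A + A| / |A| = 15/5 = 3/1 ≈ 3.0000.
Reference: AP of size 5 gives K = 9/5 ≈ 1.8000; a fully generic set of size 5 gives K ≈ 3.0000.

|A| = 5, |A + A| = 15, K = 15/5 = 3/1.


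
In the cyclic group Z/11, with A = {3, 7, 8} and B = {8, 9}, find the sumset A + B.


Work in Z/11Z: reduce every sum a + b modulo 11.
Enumerate all 6 pairs:
a = 3: 3+8=0, 3+9=1
a = 7: 7+8=4, 7+9=5
a = 8: 8+8=5, 8+9=6
Distinct residues collected: {0, 1, 4, 5, 6}
|A + B| = 5 (out of 11 total residues).

A + B = {0, 1, 4, 5, 6}


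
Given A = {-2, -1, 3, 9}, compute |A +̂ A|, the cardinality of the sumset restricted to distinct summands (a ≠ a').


Restricted sumset: A +̂ A = {a + a' : a ∈ A, a' ∈ A, a ≠ a'}.
Equivalently, take A + A and drop any sum 2a that is achievable ONLY as a + a for a ∈ A (i.e. sums representable only with equal summands).
Enumerate pairs (a, a') with a < a' (symmetric, so each unordered pair gives one sum; this covers all a ≠ a'):
  -2 + -1 = -3
  -2 + 3 = 1
  -2 + 9 = 7
  -1 + 3 = 2
  -1 + 9 = 8
  3 + 9 = 12
Collected distinct sums: {-3, 1, 2, 7, 8, 12}
|A +̂ A| = 6
(Reference bound: |A +̂ A| ≥ 2|A| - 3 for |A| ≥ 2, with |A| = 4 giving ≥ 5.)

|A +̂ A| = 6


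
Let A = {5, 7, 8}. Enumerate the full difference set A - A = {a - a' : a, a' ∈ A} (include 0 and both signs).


A - A = {a - a' : a, a' ∈ A}.
Compute a - a' for each ordered pair (a, a'):
a = 5: 5-5=0, 5-7=-2, 5-8=-3
a = 7: 7-5=2, 7-7=0, 7-8=-1
a = 8: 8-5=3, 8-7=1, 8-8=0
Collecting distinct values (and noting 0 appears from a-a):
A - A = {-3, -2, -1, 0, 1, 2, 3}
|A - A| = 7

A - A = {-3, -2, -1, 0, 1, 2, 3}


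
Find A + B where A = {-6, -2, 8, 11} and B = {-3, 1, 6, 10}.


A + B = {a + b : a ∈ A, b ∈ B}.
Enumerate all |A|·|B| = 4·4 = 16 pairs (a, b) and collect distinct sums.
a = -6: -6+-3=-9, -6+1=-5, -6+6=0, -6+10=4
a = -2: -2+-3=-5, -2+1=-1, -2+6=4, -2+10=8
a = 8: 8+-3=5, 8+1=9, 8+6=14, 8+10=18
a = 11: 11+-3=8, 11+1=12, 11+6=17, 11+10=21
Collecting distinct sums: A + B = {-9, -5, -1, 0, 4, 5, 8, 9, 12, 14, 17, 18, 21}
|A + B| = 13

A + B = {-9, -5, -1, 0, 4, 5, 8, 9, 12, 14, 17, 18, 21}


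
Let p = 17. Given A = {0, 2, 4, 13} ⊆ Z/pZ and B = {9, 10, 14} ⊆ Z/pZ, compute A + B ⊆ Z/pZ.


Work in Z/17Z: reduce every sum a + b modulo 17.
Enumerate all 12 pairs:
a = 0: 0+9=9, 0+10=10, 0+14=14
a = 2: 2+9=11, 2+10=12, 2+14=16
a = 4: 4+9=13, 4+10=14, 4+14=1
a = 13: 13+9=5, 13+10=6, 13+14=10
Distinct residues collected: {1, 5, 6, 9, 10, 11, 12, 13, 14, 16}
|A + B| = 10 (out of 17 total residues).

A + B = {1, 5, 6, 9, 10, 11, 12, 13, 14, 16}


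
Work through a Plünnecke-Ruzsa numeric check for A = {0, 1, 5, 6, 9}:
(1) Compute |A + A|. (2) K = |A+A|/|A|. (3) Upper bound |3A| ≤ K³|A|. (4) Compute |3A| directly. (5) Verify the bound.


|A| = 5.
Step 1: Compute A + A by enumerating all 25 pairs.
A + A = {0, 1, 2, 5, 6, 7, 9, 10, 11, 12, 14, 15, 18}, so |A + A| = 13.
Step 2: Doubling constant K = |A + A|/|A| = 13/5 = 13/5 ≈ 2.6000.
Step 3: Plünnecke-Ruzsa gives |3A| ≤ K³·|A| = (2.6000)³ · 5 ≈ 87.8800.
Step 4: Compute 3A = A + A + A directly by enumerating all triples (a,b,c) ∈ A³; |3A| = 24.
Step 5: Check 24 ≤ 87.8800? Yes ✓.

K = 13/5, Plünnecke-Ruzsa bound K³|A| ≈ 87.8800, |3A| = 24, inequality holds.


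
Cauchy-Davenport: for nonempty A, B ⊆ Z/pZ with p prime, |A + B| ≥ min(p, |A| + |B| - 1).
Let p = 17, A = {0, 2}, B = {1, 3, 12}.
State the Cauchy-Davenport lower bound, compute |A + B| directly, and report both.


Cauchy-Davenport: |A + B| ≥ min(p, |A| + |B| - 1) for A, B nonempty in Z/pZ.
|A| = 2, |B| = 3, p = 17.
CD lower bound = min(17, 2 + 3 - 1) = min(17, 4) = 4.
Compute A + B mod 17 directly:
a = 0: 0+1=1, 0+3=3, 0+12=12
a = 2: 2+1=3, 2+3=5, 2+12=14
A + B = {1, 3, 5, 12, 14}, so |A + B| = 5.
Verify: 5 ≥ 4? Yes ✓.

CD lower bound = 4, actual |A + B| = 5.


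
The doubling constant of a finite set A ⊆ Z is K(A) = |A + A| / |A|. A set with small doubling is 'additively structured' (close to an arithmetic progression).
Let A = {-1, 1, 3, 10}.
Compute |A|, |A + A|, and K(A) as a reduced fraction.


|A| = 4.
Compute A + A by enumerating all 16 pairs.
A + A = {-2, 0, 2, 4, 6, 9, 11, 13, 20}, so |A + A| = 9.
K = |A + A| / |A| = 9/4 (already in lowest terms) ≈ 2.2500.
Reference: AP of size 4 gives K = 7/4 ≈ 1.7500; a fully generic set of size 4 gives K ≈ 2.5000.

|A| = 4, |A + A| = 9, K = 9/4.


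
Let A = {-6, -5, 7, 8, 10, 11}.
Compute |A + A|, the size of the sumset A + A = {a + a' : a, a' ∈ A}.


A + A = {a + a' : a, a' ∈ A}; |A| = 6.
General bounds: 2|A| - 1 ≤ |A + A| ≤ |A|(|A|+1)/2, i.e. 11 ≤ |A + A| ≤ 21.
Lower bound 2|A|-1 is attained iff A is an arithmetic progression.
Enumerate sums a + a' for a ≤ a' (symmetric, so this suffices):
a = -6: -6+-6=-12, -6+-5=-11, -6+7=1, -6+8=2, -6+10=4, -6+11=5
a = -5: -5+-5=-10, -5+7=2, -5+8=3, -5+10=5, -5+11=6
a = 7: 7+7=14, 7+8=15, 7+10=17, 7+11=18
a = 8: 8+8=16, 8+10=18, 8+11=19
a = 10: 10+10=20, 10+11=21
a = 11: 11+11=22
Distinct sums: {-12, -11, -10, 1, 2, 3, 4, 5, 6, 14, 15, 16, 17, 18, 19, 20, 21, 22}
|A + A| = 18

|A + A| = 18


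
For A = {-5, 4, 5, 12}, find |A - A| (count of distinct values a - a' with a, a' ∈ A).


A - A = {a - a' : a, a' ∈ A}; |A| = 4.
Bounds: 2|A|-1 ≤ |A - A| ≤ |A|² - |A| + 1, i.e. 7 ≤ |A - A| ≤ 13.
Note: 0 ∈ A - A always (from a - a). The set is symmetric: if d ∈ A - A then -d ∈ A - A.
Enumerate nonzero differences d = a - a' with a > a' (then include -d):
Positive differences: {1, 7, 8, 9, 10, 17}
Full difference set: {0} ∪ (positive diffs) ∪ (negative diffs).
|A - A| = 1 + 2·6 = 13 (matches direct enumeration: 13).

|A - A| = 13


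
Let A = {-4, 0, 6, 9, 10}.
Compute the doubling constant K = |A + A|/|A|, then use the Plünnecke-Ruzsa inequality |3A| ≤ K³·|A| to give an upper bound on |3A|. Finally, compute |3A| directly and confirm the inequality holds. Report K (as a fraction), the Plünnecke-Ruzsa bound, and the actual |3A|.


|A| = 5.
Step 1: Compute A + A by enumerating all 25 pairs.
A + A = {-8, -4, 0, 2, 5, 6, 9, 10, 12, 15, 16, 18, 19, 20}, so |A + A| = 14.
Step 2: Doubling constant K = |A + A|/|A| = 14/5 = 14/5 ≈ 2.8000.
Step 3: Plünnecke-Ruzsa gives |3A| ≤ K³·|A| = (2.8000)³ · 5 ≈ 109.7600.
Step 4: Compute 3A = A + A + A directly by enumerating all triples (a,b,c) ∈ A³; |3A| = 29.
Step 5: Check 29 ≤ 109.7600? Yes ✓.

K = 14/5, Plünnecke-Ruzsa bound K³|A| ≈ 109.7600, |3A| = 29, inequality holds.


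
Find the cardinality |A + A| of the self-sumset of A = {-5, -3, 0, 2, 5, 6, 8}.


A + A = {a + a' : a, a' ∈ A}; |A| = 7.
General bounds: 2|A| - 1 ≤ |A + A| ≤ |A|(|A|+1)/2, i.e. 13 ≤ |A + A| ≤ 28.
Lower bound 2|A|-1 is attained iff A is an arithmetic progression.
Enumerate sums a + a' for a ≤ a' (symmetric, so this suffices):
a = -5: -5+-5=-10, -5+-3=-8, -5+0=-5, -5+2=-3, -5+5=0, -5+6=1, -5+8=3
a = -3: -3+-3=-6, -3+0=-3, -3+2=-1, -3+5=2, -3+6=3, -3+8=5
a = 0: 0+0=0, 0+2=2, 0+5=5, 0+6=6, 0+8=8
a = 2: 2+2=4, 2+5=7, 2+6=8, 2+8=10
a = 5: 5+5=10, 5+6=11, 5+8=13
a = 6: 6+6=12, 6+8=14
a = 8: 8+8=16
Distinct sums: {-10, -8, -6, -5, -3, -1, 0, 1, 2, 3, 4, 5, 6, 7, 8, 10, 11, 12, 13, 14, 16}
|A + A| = 21

|A + A| = 21


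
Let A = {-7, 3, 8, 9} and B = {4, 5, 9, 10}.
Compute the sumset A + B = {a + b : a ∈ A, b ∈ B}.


A + B = {a + b : a ∈ A, b ∈ B}.
Enumerate all |A|·|B| = 4·4 = 16 pairs (a, b) and collect distinct sums.
a = -7: -7+4=-3, -7+5=-2, -7+9=2, -7+10=3
a = 3: 3+4=7, 3+5=8, 3+9=12, 3+10=13
a = 8: 8+4=12, 8+5=13, 8+9=17, 8+10=18
a = 9: 9+4=13, 9+5=14, 9+9=18, 9+10=19
Collecting distinct sums: A + B = {-3, -2, 2, 3, 7, 8, 12, 13, 14, 17, 18, 19}
|A + B| = 12

A + B = {-3, -2, 2, 3, 7, 8, 12, 13, 14, 17, 18, 19}


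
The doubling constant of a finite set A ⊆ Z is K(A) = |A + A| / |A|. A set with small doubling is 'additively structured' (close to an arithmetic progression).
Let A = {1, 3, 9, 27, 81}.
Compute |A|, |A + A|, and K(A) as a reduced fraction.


|A| = 5.
Compute A + A by enumerating all 25 pairs.
A + A = {2, 4, 6, 10, 12, 18, 28, 30, 36, 54, 82, 84, 90, 108, 162}, so |A + A| = 15.
K = |A + A| / |A| = 15/5 = 3/1 ≈ 3.0000.
Reference: AP of size 5 gives K = 9/5 ≈ 1.8000; a fully generic set of size 5 gives K ≈ 3.0000.

|A| = 5, |A + A| = 15, K = 15/5 = 3/1.


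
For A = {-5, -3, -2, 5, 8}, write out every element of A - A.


A - A = {a - a' : a, a' ∈ A}.
Compute a - a' for each ordered pair (a, a'):
a = -5: -5--5=0, -5--3=-2, -5--2=-3, -5-5=-10, -5-8=-13
a = -3: -3--5=2, -3--3=0, -3--2=-1, -3-5=-8, -3-8=-11
a = -2: -2--5=3, -2--3=1, -2--2=0, -2-5=-7, -2-8=-10
a = 5: 5--5=10, 5--3=8, 5--2=7, 5-5=0, 5-8=-3
a = 8: 8--5=13, 8--3=11, 8--2=10, 8-5=3, 8-8=0
Collecting distinct values (and noting 0 appears from a-a):
A - A = {-13, -11, -10, -8, -7, -3, -2, -1, 0, 1, 2, 3, 7, 8, 10, 11, 13}
|A - A| = 17

A - A = {-13, -11, -10, -8, -7, -3, -2, -1, 0, 1, 2, 3, 7, 8, 10, 11, 13}


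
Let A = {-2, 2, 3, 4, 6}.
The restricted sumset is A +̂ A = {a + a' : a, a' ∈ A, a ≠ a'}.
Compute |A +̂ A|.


Restricted sumset: A +̂ A = {a + a' : a ∈ A, a' ∈ A, a ≠ a'}.
Equivalently, take A + A and drop any sum 2a that is achievable ONLY as a + a for a ∈ A (i.e. sums representable only with equal summands).
Enumerate pairs (a, a') with a < a' (symmetric, so each unordered pair gives one sum; this covers all a ≠ a'):
  -2 + 2 = 0
  -2 + 3 = 1
  -2 + 4 = 2
  -2 + 6 = 4
  2 + 3 = 5
  2 + 4 = 6
  2 + 6 = 8
  3 + 4 = 7
  3 + 6 = 9
  4 + 6 = 10
Collected distinct sums: {0, 1, 2, 4, 5, 6, 7, 8, 9, 10}
|A +̂ A| = 10
(Reference bound: |A +̂ A| ≥ 2|A| - 3 for |A| ≥ 2, with |A| = 5 giving ≥ 7.)

|A +̂ A| = 10


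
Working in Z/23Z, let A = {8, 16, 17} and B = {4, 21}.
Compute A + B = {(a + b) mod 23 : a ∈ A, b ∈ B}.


Work in Z/23Z: reduce every sum a + b modulo 23.
Enumerate all 6 pairs:
a = 8: 8+4=12, 8+21=6
a = 16: 16+4=20, 16+21=14
a = 17: 17+4=21, 17+21=15
Distinct residues collected: {6, 12, 14, 15, 20, 21}
|A + B| = 6 (out of 23 total residues).

A + B = {6, 12, 14, 15, 20, 21}


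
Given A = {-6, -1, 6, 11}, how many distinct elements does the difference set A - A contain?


A - A = {a - a' : a, a' ∈ A}; |A| = 4.
Bounds: 2|A|-1 ≤ |A - A| ≤ |A|² - |A| + 1, i.e. 7 ≤ |A - A| ≤ 13.
Note: 0 ∈ A - A always (from a - a). The set is symmetric: if d ∈ A - A then -d ∈ A - A.
Enumerate nonzero differences d = a - a' with a > a' (then include -d):
Positive differences: {5, 7, 12, 17}
Full difference set: {0} ∪ (positive diffs) ∪ (negative diffs).
|A - A| = 1 + 2·4 = 9 (matches direct enumeration: 9).

|A - A| = 9


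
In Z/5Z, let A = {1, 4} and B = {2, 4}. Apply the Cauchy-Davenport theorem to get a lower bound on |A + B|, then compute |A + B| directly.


Cauchy-Davenport: |A + B| ≥ min(p, |A| + |B| - 1) for A, B nonempty in Z/pZ.
|A| = 2, |B| = 2, p = 5.
CD lower bound = min(5, 2 + 2 - 1) = min(5, 3) = 3.
Compute A + B mod 5 directly:
a = 1: 1+2=3, 1+4=0
a = 4: 4+2=1, 4+4=3
A + B = {0, 1, 3}, so |A + B| = 3.
Verify: 3 ≥ 3? Yes ✓.

CD lower bound = 3, actual |A + B| = 3.


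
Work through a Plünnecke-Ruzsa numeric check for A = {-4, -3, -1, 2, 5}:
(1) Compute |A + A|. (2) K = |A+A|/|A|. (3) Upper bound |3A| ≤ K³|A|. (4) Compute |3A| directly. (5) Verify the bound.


|A| = 5.
Step 1: Compute A + A by enumerating all 25 pairs.
A + A = {-8, -7, -6, -5, -4, -2, -1, 1, 2, 4, 7, 10}, so |A + A| = 12.
Step 2: Doubling constant K = |A + A|/|A| = 12/5 = 12/5 ≈ 2.4000.
Step 3: Plünnecke-Ruzsa gives |3A| ≤ K³·|A| = (2.4000)³ · 5 ≈ 69.1200.
Step 4: Compute 3A = A + A + A directly by enumerating all triples (a,b,c) ∈ A³; |3A| = 21.
Step 5: Check 21 ≤ 69.1200? Yes ✓.

K = 12/5, Plünnecke-Ruzsa bound K³|A| ≈ 69.1200, |3A| = 21, inequality holds.


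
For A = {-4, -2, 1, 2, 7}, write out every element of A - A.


A - A = {a - a' : a, a' ∈ A}.
Compute a - a' for each ordered pair (a, a'):
a = -4: -4--4=0, -4--2=-2, -4-1=-5, -4-2=-6, -4-7=-11
a = -2: -2--4=2, -2--2=0, -2-1=-3, -2-2=-4, -2-7=-9
a = 1: 1--4=5, 1--2=3, 1-1=0, 1-2=-1, 1-7=-6
a = 2: 2--4=6, 2--2=4, 2-1=1, 2-2=0, 2-7=-5
a = 7: 7--4=11, 7--2=9, 7-1=6, 7-2=5, 7-7=0
Collecting distinct values (and noting 0 appears from a-a):
A - A = {-11, -9, -6, -5, -4, -3, -2, -1, 0, 1, 2, 3, 4, 5, 6, 9, 11}
|A - A| = 17

A - A = {-11, -9, -6, -5, -4, -3, -2, -1, 0, 1, 2, 3, 4, 5, 6, 9, 11}


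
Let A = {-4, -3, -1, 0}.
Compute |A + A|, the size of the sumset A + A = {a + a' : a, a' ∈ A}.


A + A = {a + a' : a, a' ∈ A}; |A| = 4.
General bounds: 2|A| - 1 ≤ |A + A| ≤ |A|(|A|+1)/2, i.e. 7 ≤ |A + A| ≤ 10.
Lower bound 2|A|-1 is attained iff A is an arithmetic progression.
Enumerate sums a + a' for a ≤ a' (symmetric, so this suffices):
a = -4: -4+-4=-8, -4+-3=-7, -4+-1=-5, -4+0=-4
a = -3: -3+-3=-6, -3+-1=-4, -3+0=-3
a = -1: -1+-1=-2, -1+0=-1
a = 0: 0+0=0
Distinct sums: {-8, -7, -6, -5, -4, -3, -2, -1, 0}
|A + A| = 9

|A + A| = 9


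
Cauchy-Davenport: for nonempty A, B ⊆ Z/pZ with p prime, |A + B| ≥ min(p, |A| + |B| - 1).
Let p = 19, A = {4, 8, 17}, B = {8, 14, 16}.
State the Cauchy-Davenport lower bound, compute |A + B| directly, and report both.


Cauchy-Davenport: |A + B| ≥ min(p, |A| + |B| - 1) for A, B nonempty in Z/pZ.
|A| = 3, |B| = 3, p = 19.
CD lower bound = min(19, 3 + 3 - 1) = min(19, 5) = 5.
Compute A + B mod 19 directly:
a = 4: 4+8=12, 4+14=18, 4+16=1
a = 8: 8+8=16, 8+14=3, 8+16=5
a = 17: 17+8=6, 17+14=12, 17+16=14
A + B = {1, 3, 5, 6, 12, 14, 16, 18}, so |A + B| = 8.
Verify: 8 ≥ 5? Yes ✓.

CD lower bound = 5, actual |A + B| = 8.


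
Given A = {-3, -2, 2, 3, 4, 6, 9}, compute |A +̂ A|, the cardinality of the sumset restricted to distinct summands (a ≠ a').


Restricted sumset: A +̂ A = {a + a' : a ∈ A, a' ∈ A, a ≠ a'}.
Equivalently, take A + A and drop any sum 2a that is achievable ONLY as a + a for a ∈ A (i.e. sums representable only with equal summands).
Enumerate pairs (a, a') with a < a' (symmetric, so each unordered pair gives one sum; this covers all a ≠ a'):
  -3 + -2 = -5
  -3 + 2 = -1
  -3 + 3 = 0
  -3 + 4 = 1
  -3 + 6 = 3
  -3 + 9 = 6
  -2 + 2 = 0
  -2 + 3 = 1
  -2 + 4 = 2
  -2 + 6 = 4
  -2 + 9 = 7
  2 + 3 = 5
  2 + 4 = 6
  2 + 6 = 8
  2 + 9 = 11
  3 + 4 = 7
  3 + 6 = 9
  3 + 9 = 12
  4 + 6 = 10
  4 + 9 = 13
  6 + 9 = 15
Collected distinct sums: {-5, -1, 0, 1, 2, 3, 4, 5, 6, 7, 8, 9, 10, 11, 12, 13, 15}
|A +̂ A| = 17
(Reference bound: |A +̂ A| ≥ 2|A| - 3 for |A| ≥ 2, with |A| = 7 giving ≥ 11.)

|A +̂ A| = 17


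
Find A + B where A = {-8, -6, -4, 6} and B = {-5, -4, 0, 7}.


A + B = {a + b : a ∈ A, b ∈ B}.
Enumerate all |A|·|B| = 4·4 = 16 pairs (a, b) and collect distinct sums.
a = -8: -8+-5=-13, -8+-4=-12, -8+0=-8, -8+7=-1
a = -6: -6+-5=-11, -6+-4=-10, -6+0=-6, -6+7=1
a = -4: -4+-5=-9, -4+-4=-8, -4+0=-4, -4+7=3
a = 6: 6+-5=1, 6+-4=2, 6+0=6, 6+7=13
Collecting distinct sums: A + B = {-13, -12, -11, -10, -9, -8, -6, -4, -1, 1, 2, 3, 6, 13}
|A + B| = 14

A + B = {-13, -12, -11, -10, -9, -8, -6, -4, -1, 1, 2, 3, 6, 13}


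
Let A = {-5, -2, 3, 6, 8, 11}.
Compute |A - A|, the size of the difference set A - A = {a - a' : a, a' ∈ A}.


A - A = {a - a' : a, a' ∈ A}; |A| = 6.
Bounds: 2|A|-1 ≤ |A - A| ≤ |A|² - |A| + 1, i.e. 11 ≤ |A - A| ≤ 31.
Note: 0 ∈ A - A always (from a - a). The set is symmetric: if d ∈ A - A then -d ∈ A - A.
Enumerate nonzero differences d = a - a' with a > a' (then include -d):
Positive differences: {2, 3, 5, 8, 10, 11, 13, 16}
Full difference set: {0} ∪ (positive diffs) ∪ (negative diffs).
|A - A| = 1 + 2·8 = 17 (matches direct enumeration: 17).

|A - A| = 17


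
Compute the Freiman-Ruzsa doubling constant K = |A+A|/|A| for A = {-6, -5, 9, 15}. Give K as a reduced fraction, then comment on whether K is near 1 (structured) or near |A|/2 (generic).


|A| = 4.
Compute A + A by enumerating all 16 pairs.
A + A = {-12, -11, -10, 3, 4, 9, 10, 18, 24, 30}, so |A + A| = 10.
K = |A + A| / |A| = 10/4 = 5/2 ≈ 2.5000.
Reference: AP of size 4 gives K = 7/4 ≈ 1.7500; a fully generic set of size 4 gives K ≈ 2.5000.

|A| = 4, |A + A| = 10, K = 10/4 = 5/2.


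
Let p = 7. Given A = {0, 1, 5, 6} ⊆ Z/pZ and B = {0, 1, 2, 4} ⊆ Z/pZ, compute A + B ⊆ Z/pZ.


Work in Z/7Z: reduce every sum a + b modulo 7.
Enumerate all 16 pairs:
a = 0: 0+0=0, 0+1=1, 0+2=2, 0+4=4
a = 1: 1+0=1, 1+1=2, 1+2=3, 1+4=5
a = 5: 5+0=5, 5+1=6, 5+2=0, 5+4=2
a = 6: 6+0=6, 6+1=0, 6+2=1, 6+4=3
Distinct residues collected: {0, 1, 2, 3, 4, 5, 6}
|A + B| = 7 (out of 7 total residues).

A + B = {0, 1, 2, 3, 4, 5, 6}


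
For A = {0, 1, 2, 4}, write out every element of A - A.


A - A = {a - a' : a, a' ∈ A}.
Compute a - a' for each ordered pair (a, a'):
a = 0: 0-0=0, 0-1=-1, 0-2=-2, 0-4=-4
a = 1: 1-0=1, 1-1=0, 1-2=-1, 1-4=-3
a = 2: 2-0=2, 2-1=1, 2-2=0, 2-4=-2
a = 4: 4-0=4, 4-1=3, 4-2=2, 4-4=0
Collecting distinct values (and noting 0 appears from a-a):
A - A = {-4, -3, -2, -1, 0, 1, 2, 3, 4}
|A - A| = 9

A - A = {-4, -3, -2, -1, 0, 1, 2, 3, 4}


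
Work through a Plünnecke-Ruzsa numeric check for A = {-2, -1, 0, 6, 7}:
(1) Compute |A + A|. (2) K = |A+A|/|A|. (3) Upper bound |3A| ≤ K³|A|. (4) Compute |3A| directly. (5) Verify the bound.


|A| = 5.
Step 1: Compute A + A by enumerating all 25 pairs.
A + A = {-4, -3, -2, -1, 0, 4, 5, 6, 7, 12, 13, 14}, so |A + A| = 12.
Step 2: Doubling constant K = |A + A|/|A| = 12/5 = 12/5 ≈ 2.4000.
Step 3: Plünnecke-Ruzsa gives |3A| ≤ K³·|A| = (2.4000)³ · 5 ≈ 69.1200.
Step 4: Compute 3A = A + A + A directly by enumerating all triples (a,b,c) ∈ A³; |3A| = 22.
Step 5: Check 22 ≤ 69.1200? Yes ✓.

K = 12/5, Plünnecke-Ruzsa bound K³|A| ≈ 69.1200, |3A| = 22, inequality holds.


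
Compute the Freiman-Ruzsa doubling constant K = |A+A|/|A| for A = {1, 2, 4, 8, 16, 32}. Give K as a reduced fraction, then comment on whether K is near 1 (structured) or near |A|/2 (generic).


|A| = 6.
Compute A + A by enumerating all 36 pairs.
A + A = {2, 3, 4, 5, 6, 8, 9, 10, 12, 16, 17, 18, 20, 24, 32, 33, 34, 36, 40, 48, 64}, so |A + A| = 21.
K = |A + A| / |A| = 21/6 = 7/2 ≈ 3.5000.
Reference: AP of size 6 gives K = 11/6 ≈ 1.8333; a fully generic set of size 6 gives K ≈ 3.5000.

|A| = 6, |A + A| = 21, K = 21/6 = 7/2.


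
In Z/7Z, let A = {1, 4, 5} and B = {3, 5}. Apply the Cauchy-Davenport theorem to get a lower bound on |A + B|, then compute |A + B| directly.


Cauchy-Davenport: |A + B| ≥ min(p, |A| + |B| - 1) for A, B nonempty in Z/pZ.
|A| = 3, |B| = 2, p = 7.
CD lower bound = min(7, 3 + 2 - 1) = min(7, 4) = 4.
Compute A + B mod 7 directly:
a = 1: 1+3=4, 1+5=6
a = 4: 4+3=0, 4+5=2
a = 5: 5+3=1, 5+5=3
A + B = {0, 1, 2, 3, 4, 6}, so |A + B| = 6.
Verify: 6 ≥ 4? Yes ✓.

CD lower bound = 4, actual |A + B| = 6.


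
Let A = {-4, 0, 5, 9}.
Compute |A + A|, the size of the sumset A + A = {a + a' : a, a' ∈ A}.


A + A = {a + a' : a, a' ∈ A}; |A| = 4.
General bounds: 2|A| - 1 ≤ |A + A| ≤ |A|(|A|+1)/2, i.e. 7 ≤ |A + A| ≤ 10.
Lower bound 2|A|-1 is attained iff A is an arithmetic progression.
Enumerate sums a + a' for a ≤ a' (symmetric, so this suffices):
a = -4: -4+-4=-8, -4+0=-4, -4+5=1, -4+9=5
a = 0: 0+0=0, 0+5=5, 0+9=9
a = 5: 5+5=10, 5+9=14
a = 9: 9+9=18
Distinct sums: {-8, -4, 0, 1, 5, 9, 10, 14, 18}
|A + A| = 9

|A + A| = 9


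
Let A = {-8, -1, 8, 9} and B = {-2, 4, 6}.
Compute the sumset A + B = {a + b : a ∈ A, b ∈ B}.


A + B = {a + b : a ∈ A, b ∈ B}.
Enumerate all |A|·|B| = 4·3 = 12 pairs (a, b) and collect distinct sums.
a = -8: -8+-2=-10, -8+4=-4, -8+6=-2
a = -1: -1+-2=-3, -1+4=3, -1+6=5
a = 8: 8+-2=6, 8+4=12, 8+6=14
a = 9: 9+-2=7, 9+4=13, 9+6=15
Collecting distinct sums: A + B = {-10, -4, -3, -2, 3, 5, 6, 7, 12, 13, 14, 15}
|A + B| = 12

A + B = {-10, -4, -3, -2, 3, 5, 6, 7, 12, 13, 14, 15}


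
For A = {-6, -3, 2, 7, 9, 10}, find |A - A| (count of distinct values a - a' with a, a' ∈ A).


A - A = {a - a' : a, a' ∈ A}; |A| = 6.
Bounds: 2|A|-1 ≤ |A - A| ≤ |A|² - |A| + 1, i.e. 11 ≤ |A - A| ≤ 31.
Note: 0 ∈ A - A always (from a - a). The set is symmetric: if d ∈ A - A then -d ∈ A - A.
Enumerate nonzero differences d = a - a' with a > a' (then include -d):
Positive differences: {1, 2, 3, 5, 7, 8, 10, 12, 13, 15, 16}
Full difference set: {0} ∪ (positive diffs) ∪ (negative diffs).
|A - A| = 1 + 2·11 = 23 (matches direct enumeration: 23).

|A - A| = 23


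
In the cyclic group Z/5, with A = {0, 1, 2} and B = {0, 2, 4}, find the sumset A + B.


Work in Z/5Z: reduce every sum a + b modulo 5.
Enumerate all 9 pairs:
a = 0: 0+0=0, 0+2=2, 0+4=4
a = 1: 1+0=1, 1+2=3, 1+4=0
a = 2: 2+0=2, 2+2=4, 2+4=1
Distinct residues collected: {0, 1, 2, 3, 4}
|A + B| = 5 (out of 5 total residues).

A + B = {0, 1, 2, 3, 4}


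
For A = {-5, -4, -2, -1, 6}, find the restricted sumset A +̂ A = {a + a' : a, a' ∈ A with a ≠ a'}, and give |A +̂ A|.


Restricted sumset: A +̂ A = {a + a' : a ∈ A, a' ∈ A, a ≠ a'}.
Equivalently, take A + A and drop any sum 2a that is achievable ONLY as a + a for a ∈ A (i.e. sums representable only with equal summands).
Enumerate pairs (a, a') with a < a' (symmetric, so each unordered pair gives one sum; this covers all a ≠ a'):
  -5 + -4 = -9
  -5 + -2 = -7
  -5 + -1 = -6
  -5 + 6 = 1
  -4 + -2 = -6
  -4 + -1 = -5
  -4 + 6 = 2
  -2 + -1 = -3
  -2 + 6 = 4
  -1 + 6 = 5
Collected distinct sums: {-9, -7, -6, -5, -3, 1, 2, 4, 5}
|A +̂ A| = 9
(Reference bound: |A +̂ A| ≥ 2|A| - 3 for |A| ≥ 2, with |A| = 5 giving ≥ 7.)

|A +̂ A| = 9


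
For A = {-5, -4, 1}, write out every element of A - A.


A - A = {a - a' : a, a' ∈ A}.
Compute a - a' for each ordered pair (a, a'):
a = -5: -5--5=0, -5--4=-1, -5-1=-6
a = -4: -4--5=1, -4--4=0, -4-1=-5
a = 1: 1--5=6, 1--4=5, 1-1=0
Collecting distinct values (and noting 0 appears from a-a):
A - A = {-6, -5, -1, 0, 1, 5, 6}
|A - A| = 7

A - A = {-6, -5, -1, 0, 1, 5, 6}
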